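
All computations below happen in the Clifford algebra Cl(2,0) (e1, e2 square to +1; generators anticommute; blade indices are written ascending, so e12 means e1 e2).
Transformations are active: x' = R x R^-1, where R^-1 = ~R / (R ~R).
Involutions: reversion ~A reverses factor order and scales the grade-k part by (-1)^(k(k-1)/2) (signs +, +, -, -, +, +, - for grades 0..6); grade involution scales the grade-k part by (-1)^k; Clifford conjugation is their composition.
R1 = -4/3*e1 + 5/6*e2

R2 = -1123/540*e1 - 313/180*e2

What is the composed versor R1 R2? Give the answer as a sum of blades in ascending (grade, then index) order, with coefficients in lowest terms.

Distribute over the terms of R1 (each basis-blade product reordered to ascending indices, repeated generators contracted through their squares):
(-4/3*e1) R2 = 1123/405 + 313/135*e12
(5/6*e2) R2 = -313/216 + 1123/648*e12
Summing the partial products and collecting blades:
Answer: 4289/3240 + 13127/3240*e12


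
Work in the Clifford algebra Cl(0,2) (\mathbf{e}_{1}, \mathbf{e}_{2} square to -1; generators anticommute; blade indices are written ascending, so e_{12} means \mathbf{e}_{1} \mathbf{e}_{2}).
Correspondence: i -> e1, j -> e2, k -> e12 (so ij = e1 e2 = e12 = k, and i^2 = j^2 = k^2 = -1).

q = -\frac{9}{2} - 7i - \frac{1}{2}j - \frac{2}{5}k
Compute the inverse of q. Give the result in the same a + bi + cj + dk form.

In blades: q = -\frac{9}{2} - 7 e_{1} - \frac{1}{2} e_{2} - \frac{2}{5} e_{12}.
With qbar = -\frac{9}{2} + 7 e_{1} + \frac{1}{2} e_{2} + \frac{2}{5} e_{12} (scalar fixed, mapped units negated), q qbar = \frac{3483}{50} (the sum of squared coefficients), so q^-1 = qbar / (\frac{3483}{50}) = -\frac{25}{387} + \frac{350}{3483} e_{1} + \frac{25}{3483} e_{2} + \frac{20}{3483} e_{12}; translating back:
Answer: -\frac{25}{387} + \frac{350}{3483}i + \frac{25}{3483}j + \frac{20}{3483}k


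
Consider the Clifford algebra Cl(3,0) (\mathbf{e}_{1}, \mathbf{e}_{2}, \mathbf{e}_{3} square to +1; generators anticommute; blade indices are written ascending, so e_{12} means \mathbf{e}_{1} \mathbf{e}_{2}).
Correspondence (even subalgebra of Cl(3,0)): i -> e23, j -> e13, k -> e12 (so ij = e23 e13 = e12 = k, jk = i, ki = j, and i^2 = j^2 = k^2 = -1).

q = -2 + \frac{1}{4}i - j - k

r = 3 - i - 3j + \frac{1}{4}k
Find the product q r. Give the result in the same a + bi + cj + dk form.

In blades: q = -2 - e_{12} - e_{13} + \frac{1}{4} e_{23}, r = 3 + \frac{1}{4} e_{12} - 3 e_{13} - e_{23}.
Distribute q over r term by term (generator squares from the signature, products reordered to ascending indices): (-2)*r = -6 - \frac{1}{2} e_{12} + 6 e_{13} + 2 e_{23}; (-e_{12})*r = \frac{1}{4} - 3 e_{12} + e_{13} - 3 e_{23}; (-e_{13})*r = -3 - e_{12} - 3 e_{13} - \frac{1}{4} e_{23}; (\frac{1}{4} e_{23})*r = \frac{1}{4} - \frac{3}{4} e_{12} - \frac{1}{16} e_{13} + \frac{3}{4} e_{23}.
Sum: -\frac{17}{2} - \frac{21}{4} e_{12} + \frac{63}{16} e_{13} - \frac{1}{2} e_{23}; translating back through the correspondence:
Answer: -\frac{17}{2} - \frac{1}{2}i + \frac{63}{16}j - \frac{21}{4}k


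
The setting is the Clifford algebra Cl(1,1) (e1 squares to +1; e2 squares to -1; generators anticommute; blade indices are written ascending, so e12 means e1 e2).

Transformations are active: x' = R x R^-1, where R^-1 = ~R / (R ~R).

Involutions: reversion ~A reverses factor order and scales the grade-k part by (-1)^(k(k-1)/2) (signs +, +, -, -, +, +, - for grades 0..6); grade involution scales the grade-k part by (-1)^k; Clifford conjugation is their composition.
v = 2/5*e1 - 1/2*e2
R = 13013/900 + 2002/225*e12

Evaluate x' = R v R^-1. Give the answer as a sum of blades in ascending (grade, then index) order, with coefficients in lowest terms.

~R = 13013/900 - 2002/225*e12, and R ~R = 7014007/54000, so R^-1 = ~R / (7014007/54000).
R v = 23023/2250*e1 - 97097/9000*e2
Answer: 986/525*e1 - 1997/1050*e2


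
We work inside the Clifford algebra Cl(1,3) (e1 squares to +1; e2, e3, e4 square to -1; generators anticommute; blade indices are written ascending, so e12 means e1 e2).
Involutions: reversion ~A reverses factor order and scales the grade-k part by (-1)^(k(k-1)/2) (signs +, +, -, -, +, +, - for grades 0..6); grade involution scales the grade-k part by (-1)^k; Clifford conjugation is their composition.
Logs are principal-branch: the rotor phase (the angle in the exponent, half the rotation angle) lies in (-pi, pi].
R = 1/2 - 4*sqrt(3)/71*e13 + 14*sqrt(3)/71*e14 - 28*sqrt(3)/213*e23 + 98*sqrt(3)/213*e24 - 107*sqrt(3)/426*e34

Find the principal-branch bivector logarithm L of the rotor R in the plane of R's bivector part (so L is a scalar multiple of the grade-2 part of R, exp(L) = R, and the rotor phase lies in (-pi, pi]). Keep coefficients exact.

The scalar part of R is 1/2, which fixes the principal-branch rotor phase; the unit plane is then the bivector part divided by the sine of that phase, and L is that plane scaled by the phase.
Concretely: cos(phase) = 1/2 gives phase = ±pi/3, and since phase/sin(phase) is even the sign is immaterial: L = (phase/sin(phase)) * <R>_2 = (2*sqrt(3)*pi/9) * <R>_2.
Answer: -8*pi/213*e13 + 28*pi/213*e14 - 56*pi/639*e23 + 196*pi/639*e24 - 107*pi/639*e34


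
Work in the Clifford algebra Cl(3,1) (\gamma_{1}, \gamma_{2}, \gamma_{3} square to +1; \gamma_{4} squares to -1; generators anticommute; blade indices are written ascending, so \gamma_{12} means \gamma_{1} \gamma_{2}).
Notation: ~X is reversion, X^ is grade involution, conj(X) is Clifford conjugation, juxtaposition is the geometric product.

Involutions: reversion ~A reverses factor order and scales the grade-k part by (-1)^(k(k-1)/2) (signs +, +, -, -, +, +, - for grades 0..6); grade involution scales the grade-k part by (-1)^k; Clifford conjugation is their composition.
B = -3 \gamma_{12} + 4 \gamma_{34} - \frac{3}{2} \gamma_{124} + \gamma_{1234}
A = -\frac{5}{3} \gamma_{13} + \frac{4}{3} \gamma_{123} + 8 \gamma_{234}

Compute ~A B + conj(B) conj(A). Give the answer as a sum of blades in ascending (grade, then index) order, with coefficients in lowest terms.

first term: 8 \gamma_{1} - 32 \gamma_{2} - 4 \gamma_{3} + \frac{4}{3} \gamma_{4} + 12 \gamma_{13} + \frac{20}{3} \gamma_{14} - 5 \gamma_{23} + \frac{5}{3} \gamma_{24} - 2 \gamma_{34} - \frac{16}{3} \gamma_{124} - 24 \gamma_{134} - \frac{5}{2} \gamma_{234}
second term: 8 \gamma_{1} - 32 \gamma_{2} - 4 \gamma_{3} + \frac{4}{3} \gamma_{4} + 12 \gamma_{13} + \frac{20}{3} \gamma_{14} - 5 \gamma_{23} + \frac{5}{3} \gamma_{24} - 2 \gamma_{34} + \frac{16}{3} \gamma_{124} + 24 \gamma_{134} + \frac{5}{2} \gamma_{234}
Answer: 16 \gamma_{1} - 64 \gamma_{2} - 8 \gamma_{3} + \frac{8}{3} \gamma_{4} + 24 \gamma_{13} + \frac{40}{3} \gamma_{14} - 10 \gamma_{23} + \frac{10}{3} \gamma_{24} - 4 \gamma_{34}


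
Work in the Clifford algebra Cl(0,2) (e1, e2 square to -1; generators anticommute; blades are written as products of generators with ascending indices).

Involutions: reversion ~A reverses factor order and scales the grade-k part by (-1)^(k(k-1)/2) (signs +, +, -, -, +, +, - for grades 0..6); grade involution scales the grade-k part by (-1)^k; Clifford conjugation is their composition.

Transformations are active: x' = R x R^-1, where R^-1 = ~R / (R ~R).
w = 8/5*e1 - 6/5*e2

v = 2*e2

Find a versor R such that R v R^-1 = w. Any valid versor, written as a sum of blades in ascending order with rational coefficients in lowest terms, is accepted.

Sketch: the shared square -4 makes R = v + w = 8/5*e1 + 4/5*e2 the natural versor; its sandwich fixes that direction, negates (v - w)/2, and sends v to w.
Answer: 8/5*e1 + 4/5*e2


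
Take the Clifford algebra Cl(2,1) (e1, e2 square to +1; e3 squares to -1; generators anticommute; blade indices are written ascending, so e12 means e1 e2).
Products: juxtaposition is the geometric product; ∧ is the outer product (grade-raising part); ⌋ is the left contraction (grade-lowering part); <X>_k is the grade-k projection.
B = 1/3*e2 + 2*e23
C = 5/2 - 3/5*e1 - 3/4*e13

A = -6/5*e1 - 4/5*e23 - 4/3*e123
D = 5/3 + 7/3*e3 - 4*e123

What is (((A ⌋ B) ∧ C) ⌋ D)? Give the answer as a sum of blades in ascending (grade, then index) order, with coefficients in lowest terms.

step 1: -8/5
step 2: -4 + 24/25*e1 + 6/5*e13
step 3: -20/3 + 24/5*e2 - 28/3*e3 - 96/25*e23 + 16*e123
Answer: -20/3 + 24/5*e2 - 28/3*e3 - 96/25*e23 + 16*e123


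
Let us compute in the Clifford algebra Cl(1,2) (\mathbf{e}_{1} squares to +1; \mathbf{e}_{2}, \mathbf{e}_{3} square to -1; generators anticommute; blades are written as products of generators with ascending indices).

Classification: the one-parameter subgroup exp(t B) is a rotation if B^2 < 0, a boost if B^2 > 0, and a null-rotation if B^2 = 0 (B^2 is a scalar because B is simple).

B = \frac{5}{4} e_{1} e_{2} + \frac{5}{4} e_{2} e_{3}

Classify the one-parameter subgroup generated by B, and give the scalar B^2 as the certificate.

B^2 term by term: the squares give (\frac{5}{4})^2*(e_{1} e_{2})^2 + (\frac{5}{4})^2*(e_{2} e_{3})^2 = \frac{25}{16}*(+1) + \frac{25}{16}*(-1) = 0 (each basis 2-blade squares to minus the product of its generators' squares); cross terms between blades sharing an index anticommute and cancel. So B^2 = 0.
Answer: null-rotation, certificate B^2 = 0. No conjugation can change B^2 = 0; the sign gives the class.


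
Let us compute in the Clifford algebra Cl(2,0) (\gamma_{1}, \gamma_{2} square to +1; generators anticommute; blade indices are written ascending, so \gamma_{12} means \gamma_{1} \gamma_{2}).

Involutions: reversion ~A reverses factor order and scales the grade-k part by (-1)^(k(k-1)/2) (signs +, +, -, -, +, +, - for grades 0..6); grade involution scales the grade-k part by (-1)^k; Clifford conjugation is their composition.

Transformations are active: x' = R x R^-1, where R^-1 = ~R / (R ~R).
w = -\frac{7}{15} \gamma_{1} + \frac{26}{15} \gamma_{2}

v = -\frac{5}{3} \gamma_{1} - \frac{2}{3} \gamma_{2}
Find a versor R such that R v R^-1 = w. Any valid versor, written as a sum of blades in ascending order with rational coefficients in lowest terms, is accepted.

Reasoning: v^2 = w^2 = \frac{29}{9} since conjugation preserves the quadratic form; R = v + w = -\frac{32}{15} \gamma_{1} + \frac{16}{15} \gamma_{2} is then valid when invertible, keeping its own part and reversing (v - w)/2.
Answer: -\frac{32}{15} \gamma_{1} + \frac{16}{15} \gamma_{2}


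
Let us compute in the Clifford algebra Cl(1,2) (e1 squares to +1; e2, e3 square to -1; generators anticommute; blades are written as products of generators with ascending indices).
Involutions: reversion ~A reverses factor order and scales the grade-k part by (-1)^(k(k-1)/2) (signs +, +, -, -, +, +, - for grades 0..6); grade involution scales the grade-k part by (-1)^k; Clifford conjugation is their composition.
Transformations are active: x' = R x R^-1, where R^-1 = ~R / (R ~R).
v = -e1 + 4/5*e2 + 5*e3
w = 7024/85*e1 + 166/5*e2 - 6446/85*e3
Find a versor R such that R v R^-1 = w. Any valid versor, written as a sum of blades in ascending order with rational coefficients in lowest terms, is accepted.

Take R = v + w = 6939/85*e1 + 34*e2 - 6021/85*e3. Because q(v) = q(w) = -616/25, conjugation by R sends v exactly to w.
Answer: 6939/85*e1 + 34*e2 - 6021/85*e3


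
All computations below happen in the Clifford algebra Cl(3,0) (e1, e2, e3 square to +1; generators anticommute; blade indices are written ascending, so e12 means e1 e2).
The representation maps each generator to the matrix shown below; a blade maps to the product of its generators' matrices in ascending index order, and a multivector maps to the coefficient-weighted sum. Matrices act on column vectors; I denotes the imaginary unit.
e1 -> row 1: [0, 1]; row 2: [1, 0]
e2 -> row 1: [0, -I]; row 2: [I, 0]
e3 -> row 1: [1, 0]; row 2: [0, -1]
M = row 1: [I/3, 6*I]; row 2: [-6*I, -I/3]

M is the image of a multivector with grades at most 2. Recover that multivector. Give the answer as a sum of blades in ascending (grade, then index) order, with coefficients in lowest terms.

Method: 1, rho(e1), rho(e2), rho(e3) form a trace-orthogonal basis of the 2x2 complex matrices (tr(X Y) = 2 if X = Y, else 0), so M = m0*1 + m1*rho(e1) + m2*rho(e2) + m3*rho(e3) with m0 = tr(M)/2 = 0, m1 = tr(M rho(e1))/2 = 0, m2 = tr(M rho(e2))/2 = -6, m3 = tr(M rho(e3))/2 = I/3.
Multiplying table entries, the bivector images are rho(e12) = I*rho(e3), rho(e13) = -I*rho(e2), rho(e23) = I*rho(e1); with real blade coefficients the real parts of m0..m3 are the coefficients of 1, e1, e2, e3 and the imaginary parts give the bivectors (e23: Im m1, e13: -Im m2, e12: Im m3).
Answer: -6*e2 + 1/3*e12


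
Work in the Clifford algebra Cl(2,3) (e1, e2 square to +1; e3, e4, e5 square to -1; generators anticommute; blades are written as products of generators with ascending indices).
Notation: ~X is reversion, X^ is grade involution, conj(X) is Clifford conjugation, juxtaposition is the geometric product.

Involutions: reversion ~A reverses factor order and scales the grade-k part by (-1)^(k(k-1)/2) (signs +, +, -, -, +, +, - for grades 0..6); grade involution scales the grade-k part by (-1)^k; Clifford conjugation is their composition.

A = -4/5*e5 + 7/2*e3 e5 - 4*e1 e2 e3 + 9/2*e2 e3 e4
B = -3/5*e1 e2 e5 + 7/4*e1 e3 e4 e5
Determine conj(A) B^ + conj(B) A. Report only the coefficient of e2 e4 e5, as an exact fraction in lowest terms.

first term: -12/25*e1 e2 - 49/8*e1 e4 + 12/5*e3 e5 + 21/10*e1 e2 e3 + 63/8*e1 e2 e5 + 7/5*e1 e3 e4 + 7*e2 e4 e5 - 27/10*e1 e3 e4 e5
second term: -12/25*e1 e2 + 49/8*e1 e4 + 12/5*e3 e5 - 21/10*e1 e2 e3 + 63/8*e1 e2 e5 + 7/5*e1 e3 e4 + 7*e2 e4 e5 + 27/10*e1 e3 e4 e5
Answer: 14


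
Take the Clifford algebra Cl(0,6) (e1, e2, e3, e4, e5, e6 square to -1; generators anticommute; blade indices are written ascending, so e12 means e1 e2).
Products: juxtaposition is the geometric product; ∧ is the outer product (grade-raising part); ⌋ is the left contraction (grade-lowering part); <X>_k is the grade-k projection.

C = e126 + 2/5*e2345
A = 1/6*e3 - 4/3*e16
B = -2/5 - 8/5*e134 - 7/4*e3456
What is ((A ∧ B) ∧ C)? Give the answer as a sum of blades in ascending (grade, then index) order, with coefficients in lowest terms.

step 1: -1/15*e3 + 8/15*e16
step 2: -1/15*e1236 + 16/75*e123456
Answer: -1/15*e1236 + 16/75*e123456


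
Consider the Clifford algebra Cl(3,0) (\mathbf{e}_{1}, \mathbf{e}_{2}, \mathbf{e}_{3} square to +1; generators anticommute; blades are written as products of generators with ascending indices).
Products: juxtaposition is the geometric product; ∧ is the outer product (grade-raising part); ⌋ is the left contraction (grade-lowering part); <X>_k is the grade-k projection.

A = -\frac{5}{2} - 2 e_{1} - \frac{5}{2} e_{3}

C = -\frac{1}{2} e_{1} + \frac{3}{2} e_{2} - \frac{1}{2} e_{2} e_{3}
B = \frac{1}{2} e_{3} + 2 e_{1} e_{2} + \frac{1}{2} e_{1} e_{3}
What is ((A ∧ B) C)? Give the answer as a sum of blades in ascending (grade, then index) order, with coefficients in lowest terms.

step 1: -\frac{5}{4} e_{3} - 5 e_{1} e_{2} - \frac{9}{4} e_{1} e_{3} - 5 e_{1} e_{2} e_{3}
step 2: -10 e_{1} - \frac{25}{8} e_{2} - \frac{9}{8} e_{3} - \frac{9}{8} e_{1} e_{2} + \frac{75}{8} e_{1} e_{3} + \frac{35}{8} e_{2} e_{3} + \frac{27}{8} e_{1} e_{2} e_{3}
Answer: -10 e_{1} - \frac{25}{8} e_{2} - \frac{9}{8} e_{3} - \frac{9}{8} e_{1} e_{2} + \frac{75}{8} e_{1} e_{3} + \frac{35}{8} e_{2} e_{3} + \frac{27}{8} e_{1} e_{2} e_{3}


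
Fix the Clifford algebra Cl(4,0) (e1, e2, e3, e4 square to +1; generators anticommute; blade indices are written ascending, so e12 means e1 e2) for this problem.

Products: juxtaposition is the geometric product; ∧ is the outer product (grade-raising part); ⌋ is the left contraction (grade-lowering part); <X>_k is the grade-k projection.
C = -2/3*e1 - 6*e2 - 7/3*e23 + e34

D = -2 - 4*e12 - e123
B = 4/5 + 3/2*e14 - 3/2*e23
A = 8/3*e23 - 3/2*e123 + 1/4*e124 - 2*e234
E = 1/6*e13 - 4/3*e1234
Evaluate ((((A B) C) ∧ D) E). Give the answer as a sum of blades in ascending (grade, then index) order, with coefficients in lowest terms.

step 1: 4 - 9/4*e1 + 3/8*e2 - 3*e4 + 32/15*e23 + 9/5*e123 + 1/5*e124 - 3/8*e134 - 77/20*e234 + 4*e1234
step 2: 761/180 + 229/120*e1 - 403/20*e2 + 597/40*e3 - 539/60*e4 + 39/4*e12 + 54/5*e13 + 128/15*e14 - 158/15*e23 - 16*e24 + 547/20*e34 + 653/180*e123 + 37/40*e124 - 1603/60*e134 + 241/24*e234 - 19/60*e1234
step 3: -761/90 - 229/60*e1 + 403/10*e2 - 597/20*e3 + 539/30*e4 - 3277/90*e12 - 108/5*e13 - 256/15*e14 + 316/15*e23 + 32*e24 - 547/10*e34 - 4271/60*e123 + 409/12*e124 + 1603/30*e134 - 241/12*e234 - 471/4*e1234
step 4: 803/5 + 11431/360*e1 + 21377/360*e2 - 16589/360*e3 - 6229/60*e4 - 3124/45*e12 - 23801/540*e13 + 6697/180*e14 - 9011/540*e23 + 367/40*e24 - 6938/135*e34 + 3103/180*e123 + 13123/360*e124 + 10211/180*e134 - 71/120*e234 + 802/135*e1234
Answer: 803/5 + 11431/360*e1 + 21377/360*e2 - 16589/360*e3 - 6229/60*e4 - 3124/45*e12 - 23801/540*e13 + 6697/180*e14 - 9011/540*e23 + 367/40*e24 - 6938/135*e34 + 3103/180*e123 + 13123/360*e124 + 10211/180*e134 - 71/120*e234 + 802/135*e1234


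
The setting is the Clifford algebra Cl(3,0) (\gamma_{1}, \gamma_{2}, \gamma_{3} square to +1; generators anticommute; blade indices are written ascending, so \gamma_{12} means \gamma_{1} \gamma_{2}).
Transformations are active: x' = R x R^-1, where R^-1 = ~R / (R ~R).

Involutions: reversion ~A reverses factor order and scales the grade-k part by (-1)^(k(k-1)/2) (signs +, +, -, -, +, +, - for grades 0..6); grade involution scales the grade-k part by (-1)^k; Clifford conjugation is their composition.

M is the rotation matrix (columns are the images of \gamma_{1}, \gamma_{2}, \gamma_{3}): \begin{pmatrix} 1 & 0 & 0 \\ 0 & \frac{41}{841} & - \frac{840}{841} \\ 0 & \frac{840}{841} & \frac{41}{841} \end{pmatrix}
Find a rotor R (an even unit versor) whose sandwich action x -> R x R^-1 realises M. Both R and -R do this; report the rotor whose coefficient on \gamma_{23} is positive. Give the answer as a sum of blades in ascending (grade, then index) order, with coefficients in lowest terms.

Method: write R = a + b12*\gamma_{12} + b13*\gamma_{13} + b23*\gamma_{23} with a^2 + b12^2 + b13^2 + b23^2 = 1 (so R^-1 = ~R). Expanding the columns R e_j ~R gives tr M = 4a^2 - 1 and, from the antisymmetric part, M21 - M12 = -4a*b12, M13 - M31 = 4a*b13, M32 - M23 = -4a*b23.
Here tr M = \frac{923}{841}, so a^2 = (1 + tr M)/4 = \frac{441}{841} and a = ±\frac{21}{29}. Taking a = \frac{21}{29}: M21 - M12 = 0, M13 - M31 = 0, M32 - M23 = \frac{1680}{841}, giving b12 = 0, b13 = 0, b23 = -\frac{20}{29}, i.e. R = \frac{21}{29} - \frac{20}{29} \gamma_{23}.
Its \gamma_{23} coefficient is negative, so report the other preimage -R.
Answer: -\frac{21}{29} + \frac{20}{29} \gamma_{23}. Why the constraint matters: R and -R act identically through the sandwich — M has trace \frac{923}{841} either way — so only the sign condition on \gamma_{23} picks one of the two preimages.


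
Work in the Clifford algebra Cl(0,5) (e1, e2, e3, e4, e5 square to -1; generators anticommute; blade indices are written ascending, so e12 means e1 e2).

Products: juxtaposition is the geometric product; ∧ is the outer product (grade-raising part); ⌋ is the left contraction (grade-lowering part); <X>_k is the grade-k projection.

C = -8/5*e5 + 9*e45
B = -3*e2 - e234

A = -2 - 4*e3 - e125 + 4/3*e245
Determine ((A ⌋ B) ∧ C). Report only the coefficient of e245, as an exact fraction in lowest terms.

step 1: 6*e2 + 4*e24 + 2*e234
step 2: -48/5*e25 + 238/5*e245 - 16/5*e2345
Answer: 238/5


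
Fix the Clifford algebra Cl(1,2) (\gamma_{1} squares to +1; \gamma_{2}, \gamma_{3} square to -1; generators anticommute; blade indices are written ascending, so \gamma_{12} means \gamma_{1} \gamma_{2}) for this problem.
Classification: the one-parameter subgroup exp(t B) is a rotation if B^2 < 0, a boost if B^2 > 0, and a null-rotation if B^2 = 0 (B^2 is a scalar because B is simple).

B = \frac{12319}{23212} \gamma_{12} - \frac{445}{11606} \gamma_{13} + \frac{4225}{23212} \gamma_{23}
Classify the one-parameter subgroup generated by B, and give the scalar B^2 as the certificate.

B^2 term by term: the squares give (\frac{12319}{23212})^2*(\gamma_{12})^2 + (-\frac{445}{11606})^2*(\gamma_{13})^2 + (\frac{4225}{23212})^2*(\gamma_{23})^2 = \frac{151757761}{538796944}*(+1) + \frac{198025}{134699236}*(+1) + \frac{17850625}{538796944}*(-1) = \frac{1}{4} (each basis 2-blade squares to minus the product of its generators' squares); cross terms between blades sharing an index anticommute and cancel. So B^2 = \frac{1}{4}.
Answer: boost, certificate B^2 = \frac{1}{4}. B^2 = \frac{1}{4} is basis-independent, so its sign is the whole story.


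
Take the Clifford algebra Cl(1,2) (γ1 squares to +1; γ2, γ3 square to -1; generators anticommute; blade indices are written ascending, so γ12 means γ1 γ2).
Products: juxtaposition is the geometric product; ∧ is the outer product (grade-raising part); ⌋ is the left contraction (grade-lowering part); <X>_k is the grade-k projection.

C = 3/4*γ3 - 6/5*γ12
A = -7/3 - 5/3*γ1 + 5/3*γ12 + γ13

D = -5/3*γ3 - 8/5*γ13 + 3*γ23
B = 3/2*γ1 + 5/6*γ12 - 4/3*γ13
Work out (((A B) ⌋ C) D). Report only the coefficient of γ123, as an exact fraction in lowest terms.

step 1: -22/9 - 7/2*γ1 - 35/9*γ2 + 13/18*γ3 - 35/18*γ12 + 28/9*γ13 + 55/18*γ23
step 2: 43/24 + 14/3*γ1 + 21/5*γ2 - 11/6*γ3 + 44/15*γ12
step 3: -55/18 + 44/15*γ1 - 11/2*γ2 - 8299/360*γ3 - 175/9*γ13 + 1841/600*γ23 + 3562/225*γ123
Answer: 3562/225


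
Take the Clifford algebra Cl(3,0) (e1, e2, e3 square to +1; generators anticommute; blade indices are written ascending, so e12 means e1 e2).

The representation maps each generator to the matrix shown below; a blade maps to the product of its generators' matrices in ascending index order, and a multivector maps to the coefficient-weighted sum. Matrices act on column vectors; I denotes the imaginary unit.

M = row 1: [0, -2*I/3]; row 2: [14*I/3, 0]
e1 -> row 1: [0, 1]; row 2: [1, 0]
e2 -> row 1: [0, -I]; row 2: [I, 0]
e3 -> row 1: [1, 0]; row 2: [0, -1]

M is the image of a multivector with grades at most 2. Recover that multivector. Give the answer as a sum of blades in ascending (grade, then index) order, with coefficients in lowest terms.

Method: 1, rho(e1), rho(e2), rho(e3) form a trace-orthogonal basis of the 2x2 complex matrices (tr(X Y) = 2 if X = Y, else 0), so M = m0*1 + m1*rho(e1) + m2*rho(e2) + m3*rho(e3) with m0 = tr(M)/2 = 0, m1 = tr(M rho(e1))/2 = 2*I, m2 = tr(M rho(e2))/2 = 8/3, m3 = tr(M rho(e3))/2 = 0.
Multiplying table entries, the bivector images are rho(e12) = I*rho(e3), rho(e13) = -I*rho(e2), rho(e23) = I*rho(e1); with real blade coefficients the real parts of m0..m3 are the coefficients of 1, e1, e2, e3 and the imaginary parts give the bivectors (e23: Im m1, e13: -Im m2, e12: Im m3).
Answer: 8/3*e2 + 2*e23


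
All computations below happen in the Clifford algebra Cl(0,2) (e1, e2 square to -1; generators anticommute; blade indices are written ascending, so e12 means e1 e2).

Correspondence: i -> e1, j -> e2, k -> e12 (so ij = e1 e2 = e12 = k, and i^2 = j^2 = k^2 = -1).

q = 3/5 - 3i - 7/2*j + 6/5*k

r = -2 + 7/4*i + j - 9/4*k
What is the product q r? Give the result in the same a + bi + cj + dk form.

In blades: q = 3/5 - 3*e1 - 7/2*e2 + 6/5*e12, r = -2 + 7/4*e1 + e2 - 9/4*e12.
Distribute q over r term by term (generator squares from the signature, products reordered to ascending indices): (3/5)*r = -6/5 + 21/20*e1 + 3/5*e2 - 27/20*e12; (-3*e1)*r = 21/4 + 6*e1 - 27/4*e2 - 3*e12; (-7/2*e2)*r = 7/2 + 63/8*e1 + 7*e2 + 49/8*e12; (6/5*e12)*r = 27/10 - 6/5*e1 + 21/10*e2 - 12/5*e12.
Sum: 41/4 + 549/40*e1 + 59/20*e2 - 5/8*e12; translating back through the correspondence:
Answer: 41/4 + 549/40*i + 59/20*j - 5/8*k


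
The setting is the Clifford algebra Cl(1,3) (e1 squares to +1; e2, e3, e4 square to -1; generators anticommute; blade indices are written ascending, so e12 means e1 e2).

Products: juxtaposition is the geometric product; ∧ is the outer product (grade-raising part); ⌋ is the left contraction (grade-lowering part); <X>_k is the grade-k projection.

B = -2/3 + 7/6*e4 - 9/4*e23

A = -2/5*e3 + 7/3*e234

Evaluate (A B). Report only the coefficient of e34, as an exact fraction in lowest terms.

step 1: 9/10*e2 + 4/15*e3 + 21/4*e4 - 49/18*e23 - 7/15*e34 - 14/9*e234
Answer: -7/15


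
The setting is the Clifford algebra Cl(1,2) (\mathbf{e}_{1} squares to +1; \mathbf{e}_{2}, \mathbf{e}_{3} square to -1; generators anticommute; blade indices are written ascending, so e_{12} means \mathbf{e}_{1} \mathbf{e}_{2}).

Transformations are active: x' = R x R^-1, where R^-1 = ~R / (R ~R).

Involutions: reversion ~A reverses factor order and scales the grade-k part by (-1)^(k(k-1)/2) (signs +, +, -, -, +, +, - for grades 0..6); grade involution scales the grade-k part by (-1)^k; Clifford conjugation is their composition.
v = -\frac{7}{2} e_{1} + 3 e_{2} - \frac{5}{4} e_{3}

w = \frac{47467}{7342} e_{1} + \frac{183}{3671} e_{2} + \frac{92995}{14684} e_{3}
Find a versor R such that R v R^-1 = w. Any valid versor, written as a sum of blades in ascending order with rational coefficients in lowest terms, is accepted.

Why this works: both vectors square to \frac{27}{16}, so q(v) = q(w) and R = v + w = \frac{10885}{3671} e_{1} + \frac{11196}{3671} e_{2} + \frac{18660}{3671} e_{3} carries v to w — its own direction survives, the complement (v - w)/2 flips.
Answer: \frac{10885}{3671} e_{1} + \frac{11196}{3671} e_{2} + \frac{18660}{3671} e_{3}


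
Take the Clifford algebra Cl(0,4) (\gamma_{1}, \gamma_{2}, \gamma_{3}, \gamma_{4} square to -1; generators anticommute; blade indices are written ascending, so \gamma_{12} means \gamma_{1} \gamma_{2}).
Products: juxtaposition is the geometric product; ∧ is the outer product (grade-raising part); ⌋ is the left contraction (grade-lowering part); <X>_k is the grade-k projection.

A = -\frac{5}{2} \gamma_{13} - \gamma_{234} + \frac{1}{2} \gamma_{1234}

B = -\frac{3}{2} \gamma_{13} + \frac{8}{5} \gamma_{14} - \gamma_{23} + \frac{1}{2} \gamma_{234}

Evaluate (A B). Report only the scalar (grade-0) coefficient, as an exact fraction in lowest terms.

step 1: -\frac{17}{4} + \frac{1}{4} \gamma_{1} - \gamma_{4} + \frac{5}{2} \gamma_{12} + \frac{1}{2} \gamma_{14} - \frac{4}{5} \gamma_{23} - \frac{3}{4} \gamma_{24} - 4 \gamma_{34} - \frac{8}{5} \gamma_{123} - \frac{11}{4} \gamma_{124}
Answer: -\frac{17}{4}


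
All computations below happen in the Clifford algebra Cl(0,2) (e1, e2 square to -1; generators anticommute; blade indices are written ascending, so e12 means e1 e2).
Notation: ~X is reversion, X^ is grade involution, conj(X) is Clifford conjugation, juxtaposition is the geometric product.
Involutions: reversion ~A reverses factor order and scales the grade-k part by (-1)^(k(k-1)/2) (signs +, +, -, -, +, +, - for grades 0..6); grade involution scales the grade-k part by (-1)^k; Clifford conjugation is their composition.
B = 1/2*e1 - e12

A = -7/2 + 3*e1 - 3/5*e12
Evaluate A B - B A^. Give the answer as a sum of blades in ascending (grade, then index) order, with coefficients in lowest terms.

first term: -21/10 - 7/4*e1 + 27/10*e2 + 7/2*e12
second term: 9/10 - 7/4*e1 + 33/10*e2 + 7/2*e12
Answer: -3 - 3/5*e2


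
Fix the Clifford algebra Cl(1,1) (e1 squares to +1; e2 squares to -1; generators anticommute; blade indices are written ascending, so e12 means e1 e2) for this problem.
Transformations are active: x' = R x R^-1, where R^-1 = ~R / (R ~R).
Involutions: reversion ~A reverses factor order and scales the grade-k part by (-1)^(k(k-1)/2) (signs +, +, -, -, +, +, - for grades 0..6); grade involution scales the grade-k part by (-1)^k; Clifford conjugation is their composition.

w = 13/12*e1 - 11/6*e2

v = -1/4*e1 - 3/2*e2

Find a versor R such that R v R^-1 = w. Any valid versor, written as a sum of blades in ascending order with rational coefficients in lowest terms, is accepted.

Why this works: both vectors square to -35/16, so q(v) = q(w) and R = v + w = 5/6*e1 - 10/3*e2 carries v to w — its own direction survives, the complement (v - w)/2 flips.
Answer: 5/6*e1 - 10/3*e2


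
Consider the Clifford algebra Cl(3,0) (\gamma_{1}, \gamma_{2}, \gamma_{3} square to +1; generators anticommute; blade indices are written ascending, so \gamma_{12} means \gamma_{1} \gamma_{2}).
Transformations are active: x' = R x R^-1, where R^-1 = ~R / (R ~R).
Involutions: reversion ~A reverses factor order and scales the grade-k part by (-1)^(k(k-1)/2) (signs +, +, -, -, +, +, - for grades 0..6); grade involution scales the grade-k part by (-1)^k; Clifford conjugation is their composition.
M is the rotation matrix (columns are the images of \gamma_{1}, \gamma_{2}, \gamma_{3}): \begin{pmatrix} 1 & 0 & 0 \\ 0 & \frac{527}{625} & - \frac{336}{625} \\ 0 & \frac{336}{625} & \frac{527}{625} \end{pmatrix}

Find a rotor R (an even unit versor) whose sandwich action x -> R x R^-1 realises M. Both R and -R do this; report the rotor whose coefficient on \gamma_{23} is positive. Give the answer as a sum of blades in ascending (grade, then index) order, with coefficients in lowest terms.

Method: write R = a + b12*\gamma_{12} + b13*\gamma_{13} + b23*\gamma_{23} with a^2 + b12^2 + b13^2 + b23^2 = 1 (so R^-1 = ~R). Expanding the columns R e_j ~R gives tr M = 4a^2 - 1 and, from the antisymmetric part, M21 - M12 = -4a*b12, M13 - M31 = 4a*b13, M32 - M23 = -4a*b23.
Here tr M = \frac{1679}{625}, so a^2 = (1 + tr M)/4 = \frac{576}{625} and a = ±\frac{24}{25}. Taking a = \frac{24}{25}: M21 - M12 = 0, M13 - M31 = 0, M32 - M23 = \frac{672}{625}, giving b12 = 0, b13 = 0, b23 = -\frac{7}{25}, i.e. R = \frac{24}{25} - \frac{7}{25} \gamma_{23}.
Its \gamma_{23} coefficient is negative, so report the other preimage -R.
Answer: -\frac{24}{25} + \frac{7}{25} \gamma_{23}. Sheet selection: the two-to-one cover makes ±R indistinguishable at the matrix level (trace \frac{1679}{625}), so uniqueness comes from the required sign on \gamma_{23}.


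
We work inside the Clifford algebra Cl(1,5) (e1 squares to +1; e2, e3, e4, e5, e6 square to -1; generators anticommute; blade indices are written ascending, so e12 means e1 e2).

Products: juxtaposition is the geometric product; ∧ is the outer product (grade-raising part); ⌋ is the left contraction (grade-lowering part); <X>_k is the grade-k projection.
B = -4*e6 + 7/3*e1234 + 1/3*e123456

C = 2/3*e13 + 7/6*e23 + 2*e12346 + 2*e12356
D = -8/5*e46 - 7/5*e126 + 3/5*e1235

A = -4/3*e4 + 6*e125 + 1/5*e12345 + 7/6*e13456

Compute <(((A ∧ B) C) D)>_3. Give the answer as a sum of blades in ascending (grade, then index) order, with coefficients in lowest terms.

step 1: 16/3*e46 - 24*e1256 - 4/5*e123456
step 2: 48*e3 + 8/5*e4 - 8/5*e5 - 32/3*e123 + 48*e345 + 32/9*e1346 + 28*e1356 + 14/15*e1456 + 56/9*e2346 + 16*e2356 + 8/15*e2456 + 32/3*e12345
step 3: 32/5*e4 + 32/5*e5 + 64/25*e6 + 256/45*e13 - 112/75*e15 - 48/5*e16 + 448/45*e23 - 64/75*e25 - 84/5*e26 + 224/15*e36 - 24/25*e123 + 144/5*e124 - 144/5*e125 + 392/45*e134 + 112/5*e135 + 56/75*e145 + 224/45*e234 + 196/5*e235 + 98/75*e245 - 384/5*e346 - 384/5*e356 - 64/25*e456 - 336/5*e1236 - 56/25*e1246 + 56/25*e1256 + 224/5*e1345 - 8/25*e1346 + 56/15*e1456 + 128/5*e2345 - 14/25*e2346 + 32/15*e2456 - 224/15*e3456 - 24/25*e12345 + 256/15*e12346 - 256/15*e12356 - 336/5*e123456
step 4: -24/25*e123 + 144/5*e124 - 144/5*e125 + 392/45*e134 + 112/5*e135 + 56/75*e145 + 224/45*e234 + 196/5*e235 + 98/75*e245 - 384/5*e346 - 384/5*e356 - 64/25*e456
Answer: -24/25*e123 + 144/5*e124 - 144/5*e125 + 392/45*e134 + 112/5*e135 + 56/75*e145 + 224/45*e234 + 196/5*e235 + 98/75*e245 - 384/5*e346 - 384/5*e356 - 64/25*e456


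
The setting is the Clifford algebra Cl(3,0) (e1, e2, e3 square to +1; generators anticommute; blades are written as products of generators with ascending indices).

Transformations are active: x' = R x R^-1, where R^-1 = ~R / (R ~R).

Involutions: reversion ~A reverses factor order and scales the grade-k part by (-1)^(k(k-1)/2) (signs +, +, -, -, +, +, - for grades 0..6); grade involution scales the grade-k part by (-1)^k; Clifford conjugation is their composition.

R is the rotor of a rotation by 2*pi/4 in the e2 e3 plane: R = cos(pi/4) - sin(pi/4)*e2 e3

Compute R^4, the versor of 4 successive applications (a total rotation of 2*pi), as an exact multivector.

Rotor phase runs at HALF the rotation angle; powers of one rotor simply add phase, so after 4 steps in e2 e3 the phase is 4*pi/4 = pi and R^4 = cos(pi) - sin(pi)*e2 e3.
cos(pi) = -1 and sin(pi) = 0, so R^4 = -1. The total rotation 2*pi is 1 full turn, so every vector returns to itself, yet the rotor is -1, on the OTHER sheet of the double cover (an odd number of 2*pi turns).
Answer: -1


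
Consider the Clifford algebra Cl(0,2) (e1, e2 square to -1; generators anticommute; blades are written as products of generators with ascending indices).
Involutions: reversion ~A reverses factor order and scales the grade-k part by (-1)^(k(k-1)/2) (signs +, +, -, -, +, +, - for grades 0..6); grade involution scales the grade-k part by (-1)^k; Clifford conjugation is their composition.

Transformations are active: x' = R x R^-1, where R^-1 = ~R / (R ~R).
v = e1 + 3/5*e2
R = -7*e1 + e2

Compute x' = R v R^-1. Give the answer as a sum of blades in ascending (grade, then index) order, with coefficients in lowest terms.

~R = -7*e1 + e2, and R ~R = -50, so R^-1 = ~R / (-50).
R v = 32/5 - 26/5*e1 e2
Answer: 99/125*e1 - 107/125*e2


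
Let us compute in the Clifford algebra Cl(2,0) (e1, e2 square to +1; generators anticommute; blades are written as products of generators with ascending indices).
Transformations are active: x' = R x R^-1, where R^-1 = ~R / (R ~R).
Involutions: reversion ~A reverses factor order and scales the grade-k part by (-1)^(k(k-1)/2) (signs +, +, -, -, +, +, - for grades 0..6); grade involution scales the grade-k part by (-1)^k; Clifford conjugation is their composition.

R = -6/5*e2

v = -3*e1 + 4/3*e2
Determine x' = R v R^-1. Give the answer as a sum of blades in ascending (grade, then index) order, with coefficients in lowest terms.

~R = -6/5*e2, and R ~R = 36/25, so R^-1 = ~R / (36/25).
R v = -8/5 - 18/5*e1 e2
Answer: 3*e1 + 4/3*e2


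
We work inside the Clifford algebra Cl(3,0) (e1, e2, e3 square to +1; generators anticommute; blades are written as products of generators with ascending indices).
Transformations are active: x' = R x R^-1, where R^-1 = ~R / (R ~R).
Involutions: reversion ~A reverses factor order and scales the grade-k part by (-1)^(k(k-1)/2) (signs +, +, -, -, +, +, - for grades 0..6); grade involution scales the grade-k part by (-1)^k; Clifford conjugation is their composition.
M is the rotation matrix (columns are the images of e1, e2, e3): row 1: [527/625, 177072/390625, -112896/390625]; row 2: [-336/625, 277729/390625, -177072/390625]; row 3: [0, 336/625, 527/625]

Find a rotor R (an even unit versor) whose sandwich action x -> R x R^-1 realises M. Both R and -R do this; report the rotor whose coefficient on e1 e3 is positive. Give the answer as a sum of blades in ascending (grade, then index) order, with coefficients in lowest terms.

Method: write R = a + b12*e1 e2 + b13*e1 e3 + b23*e2 e3 with a^2 + b12^2 + b13^2 + b23^2 = 1 (so R^-1 = ~R). Expanding the columns R e_j ~R gives tr M = 4a^2 - 1 and, from the antisymmetric part, M21 - M12 = -4a*b12, M13 - M31 = 4a*b13, M32 - M23 = -4a*b23.
Here tr M = 936479/390625, so a^2 = (1 + tr M)/4 = 331776/390625 and a = ±576/625. Taking a = 576/625: M21 - M12 = -387072/390625, M13 - M31 = -112896/390625, M32 - M23 = 387072/390625, giving b12 = 168/625, b13 = -49/625, b23 = -168/625, i.e. R = 576/625 + 168/625*e1 e2 - 49/625*e1 e3 - 168/625*e2 e3.
Its e1 e3 coefficient is negative, so report the other preimage -R.
Answer: -576/625 - 168/625*e1 e2 + 49/625*e1 e3 + 168/625*e2 e3. Recall the cover is two-to-one: with M of trace 936479/390625, both preimages act alike, and the stated e1 e3 sign chooses the sheet.


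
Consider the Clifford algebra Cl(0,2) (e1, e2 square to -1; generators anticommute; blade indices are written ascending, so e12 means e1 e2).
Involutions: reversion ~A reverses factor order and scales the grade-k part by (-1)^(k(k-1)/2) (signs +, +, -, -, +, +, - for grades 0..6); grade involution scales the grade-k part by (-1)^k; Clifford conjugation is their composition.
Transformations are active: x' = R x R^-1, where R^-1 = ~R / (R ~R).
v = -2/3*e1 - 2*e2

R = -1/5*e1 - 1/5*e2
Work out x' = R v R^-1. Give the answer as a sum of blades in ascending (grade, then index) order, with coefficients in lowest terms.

~R = -1/5*e1 - 1/5*e2, and R ~R = -2/25, so R^-1 = ~R / (-2/25).
R v = -8/15 + 4/15*e12
Answer: -2*e1 - 2/3*e2


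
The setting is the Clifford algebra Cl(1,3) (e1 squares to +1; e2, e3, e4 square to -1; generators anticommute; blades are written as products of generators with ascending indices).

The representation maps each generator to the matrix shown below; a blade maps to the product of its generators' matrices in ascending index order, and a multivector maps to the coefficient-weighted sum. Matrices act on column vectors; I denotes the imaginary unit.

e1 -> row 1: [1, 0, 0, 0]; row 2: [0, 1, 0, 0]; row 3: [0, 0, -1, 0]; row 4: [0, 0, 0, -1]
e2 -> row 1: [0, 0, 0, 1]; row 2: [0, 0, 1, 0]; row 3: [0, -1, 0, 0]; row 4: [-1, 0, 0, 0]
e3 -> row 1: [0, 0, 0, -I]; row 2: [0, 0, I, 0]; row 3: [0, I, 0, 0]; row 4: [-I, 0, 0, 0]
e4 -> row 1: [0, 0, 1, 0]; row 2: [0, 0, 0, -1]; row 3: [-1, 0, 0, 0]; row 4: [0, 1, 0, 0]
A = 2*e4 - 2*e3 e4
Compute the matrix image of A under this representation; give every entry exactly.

Bivector images (products of the table entries): rho(e3 e4) = rho(e3)rho(e4) = row 1: [0, -I, 0, 0]; row 2: [-I, 0, 0, 0]; row 3: [0, 0, 0, -I]; row 4: [0, 0, -I, 0].
M = (2)*rho(e4) + (-2)*rho(e3 e4), summed entrywise:
Answer: row 1: [0, 2*I, 2, 0]; row 2: [2*I, 0, 0, -2]; row 3: [-2, 0, 0, 2*I]; row 4: [0, 2, 2*I, 0]


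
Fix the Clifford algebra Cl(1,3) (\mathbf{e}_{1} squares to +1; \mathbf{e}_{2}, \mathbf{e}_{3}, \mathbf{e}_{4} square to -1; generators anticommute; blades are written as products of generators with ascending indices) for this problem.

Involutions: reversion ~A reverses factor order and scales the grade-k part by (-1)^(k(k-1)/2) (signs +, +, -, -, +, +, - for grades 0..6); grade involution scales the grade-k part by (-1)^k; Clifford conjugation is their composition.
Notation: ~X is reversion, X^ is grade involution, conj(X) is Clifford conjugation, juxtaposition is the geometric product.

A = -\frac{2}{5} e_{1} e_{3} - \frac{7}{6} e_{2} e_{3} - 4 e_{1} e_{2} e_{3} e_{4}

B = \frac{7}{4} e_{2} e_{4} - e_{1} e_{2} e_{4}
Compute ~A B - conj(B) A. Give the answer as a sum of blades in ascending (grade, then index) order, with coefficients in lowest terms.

first term: -4 e_{3} - 7 e_{1} e_{3} + \frac{49}{24} e_{3} e_{4} - \frac{7}{6} e_{1} e_{3} e_{4} - \frac{2}{5} e_{2} e_{3} e_{4} - \frac{7}{10} e_{1} e_{2} e_{3} e_{4}
second term: 4 e_{3} + 7 e_{1} e_{3} - \frac{49}{24} e_{3} e_{4} - \frac{7}{6} e_{1} e_{3} e_{4} - \frac{2}{5} e_{2} e_{3} e_{4} - \frac{7}{10} e_{1} e_{2} e_{3} e_{4}
Answer: -8 e_{3} - 14 e_{1} e_{3} + \frac{49}{12} e_{3} e_{4}


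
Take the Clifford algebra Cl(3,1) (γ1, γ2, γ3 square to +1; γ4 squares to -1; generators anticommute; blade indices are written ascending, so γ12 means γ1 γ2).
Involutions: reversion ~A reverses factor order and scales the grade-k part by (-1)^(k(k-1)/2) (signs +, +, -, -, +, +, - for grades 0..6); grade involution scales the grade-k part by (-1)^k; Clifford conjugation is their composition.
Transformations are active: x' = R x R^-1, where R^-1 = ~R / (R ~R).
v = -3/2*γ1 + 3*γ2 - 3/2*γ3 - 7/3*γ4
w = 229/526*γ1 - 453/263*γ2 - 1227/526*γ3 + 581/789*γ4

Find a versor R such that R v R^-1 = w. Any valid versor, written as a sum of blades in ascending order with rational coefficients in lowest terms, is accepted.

Since q(v) = q(w) = 145/18, the sum R = v + w = -280/263*γ1 + 336/263*γ2 - 1008/263*γ3 - 420/263*γ4 does the job whenever invertible.
Answer: -280/263*γ1 + 336/263*γ2 - 1008/263*γ3 - 420/263*γ4


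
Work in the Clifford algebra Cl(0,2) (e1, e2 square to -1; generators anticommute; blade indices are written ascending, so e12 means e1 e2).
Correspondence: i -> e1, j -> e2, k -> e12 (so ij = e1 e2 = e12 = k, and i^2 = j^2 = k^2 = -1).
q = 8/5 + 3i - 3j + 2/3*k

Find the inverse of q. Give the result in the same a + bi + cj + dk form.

In blades: q = 8/5 + 3*e1 - 3*e2 + 2/3*e12.
With qbar = 8/5 - 3*e1 + 3*e2 - 2/3*e12 (scalar fixed, mapped units negated), q qbar = 4726/225 (the sum of squared coefficients), so q^-1 = qbar / (4726/225) = 180/2363 - 675/4726*e1 + 675/4726*e2 - 75/2363*e12; translating back:
Answer: 180/2363 - 675/4726*i + 675/4726*j - 75/2363*k
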